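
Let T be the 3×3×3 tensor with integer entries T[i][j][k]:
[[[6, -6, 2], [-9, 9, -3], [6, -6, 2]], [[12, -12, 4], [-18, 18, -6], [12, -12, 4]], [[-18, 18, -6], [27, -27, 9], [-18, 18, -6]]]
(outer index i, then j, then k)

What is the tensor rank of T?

Lower bound: T ≠ 0 (e.g. T[0,0,0] = 6), so rank(T) ≥ 1.
Upper bound: if T = a ⊗ b ⊗ c then every fibre of T is a multiple of the corresponding factor, so read the factors off the fibres through the nonzero entry T[0,0,0] = 6.
The mode-1 fibre T[:,0,0] = [6, 12, -18] gives a = [1, 2, -3] (primitive direction); the mode-2 fibre T[0,:,0] = [6, -9, 6] gives b = [2, -3, 2]; then c[k] = T[0,0,k] / (a[0]·b[0]) = [6, -6, 2] / 2 = [3, -3, 1].
Expanding [1, 2, -3] ⊗ [2, -3, 2] ⊗ [3, -3, 1] reproduces all 27 entries of T, so T = [1, 2, -3] ⊗ [2, -3, 2] ⊗ [3, -3, 1] and rank(T) ≤ 1.
These bounds meet, so rank(T) = 1.

1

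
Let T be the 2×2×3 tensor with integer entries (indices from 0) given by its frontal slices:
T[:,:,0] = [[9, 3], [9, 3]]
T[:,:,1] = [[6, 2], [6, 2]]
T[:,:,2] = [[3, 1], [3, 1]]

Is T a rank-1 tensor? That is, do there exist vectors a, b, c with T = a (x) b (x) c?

Yes

If T = a (x) b (x) c then every fibre of T is a multiple of the corresponding factor, so read the factors off the fibres through the nonzero entry T[0,0,0] = 9.
The mode-1 fibre T[:,0,0] = [9, 9] gives a = (1, 1) (primitive direction); the mode-2 fibre T[0,:,0] = [9, 3] gives b = (3, 1); then c[k] = T[0,0,k] / (a[0]·b[0]) = [9, 6, 3] / 3 = (3, 2, 1).
Expanding (1, 1) (x) (3, 1) (x) (3, 2, 1) reproduces all 12 entries of T, so T = (1, 1) (x) (3, 1) (x) (3, 2, 1) and rank(T) ≤ 1.
Equivalently every frontal slice T[:,:,k] is c[k] times the rank-1 matrix (1, 1) (x) (3, 1). So T has rank 1 (it is nonzero).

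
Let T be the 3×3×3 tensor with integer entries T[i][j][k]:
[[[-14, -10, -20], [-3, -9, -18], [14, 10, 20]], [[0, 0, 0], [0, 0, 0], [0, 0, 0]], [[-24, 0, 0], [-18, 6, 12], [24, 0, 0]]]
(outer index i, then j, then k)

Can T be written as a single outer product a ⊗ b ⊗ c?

The mode-3 unfolding of T (rows indexed by k, columns by (i,j) = (0,0), (0,1), (0,2), (1,0), (1,1), (1,2), (2,0), (2,1), (2,2)) is [[-14, -3, 14, 0, 0, 0, -24, -18, 24], [-10, -9, 10, 0, 0, 0, 0, 6, 0], [-20, -18, 20, 0, 0, 0, 0, 12, 0]].
There the 2×2 minor on rows k ∈ {0, 1}, columns (i,j) ∈ {(0,0), (0,1)} is det [[-14, -3], [-10, -9]] = 96 ≠ 0, so this unfolding has rank ≥ 2; CP rank is at least every unfolding rank, so rank(T) ≥ 2.
In particular rank(T) ≥ 2 > 1, so T is not rank-1.

No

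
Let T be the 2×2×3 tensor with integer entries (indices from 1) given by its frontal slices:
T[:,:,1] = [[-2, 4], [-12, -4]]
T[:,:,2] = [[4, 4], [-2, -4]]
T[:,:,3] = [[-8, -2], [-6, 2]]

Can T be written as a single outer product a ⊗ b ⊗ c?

The mode-3 unfolding of T (rows indexed by k, columns by (i,j) = (1,1), (1,2), (2,1), (2,2)) is [[-2, 4, -12, -4], [4, 4, -2, -4], [-8, -2, -6, 2]].
There the 3×3 minor on rows k ∈ {1, 2, 3}, columns (i,j) ∈ {(1,1), (1,2), (2,1)} is det [[-2, 4, -12], [4, 4, -2], [-8, -2, -6]] = -72 ≠ 0, so this unfolding has rank ≥ 3; CP rank is at least every unfolding rank, so rank(T) ≥ 3.
In particular rank(T) ≥ 3 > 1, so T is not rank-1.

No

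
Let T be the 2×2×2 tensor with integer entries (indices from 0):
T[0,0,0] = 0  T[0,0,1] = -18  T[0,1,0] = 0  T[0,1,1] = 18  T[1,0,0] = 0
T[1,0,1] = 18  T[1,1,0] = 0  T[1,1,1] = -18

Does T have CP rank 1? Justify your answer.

If T = a ⊗ b ⊗ c then every fibre of T is a multiple of the corresponding factor, so read the factors off the fibres through the nonzero entry T[0,0,1] = -18.
The mode-1 fibre T[:,0,1] = [-18, 18] gives a = [1, -1] (primitive direction); the mode-2 fibre T[0,:,1] = [-18, 18] gives b = [1, -1]; then c[k] = T[0,0,k] / (a[0]·b[0]) = [0, -18] / 1 = [0, -18].
Expanding [1, -1] ⊗ [1, -1] ⊗ [0, -18] reproduces all 8 entries of T, so T = [1, -1] ⊗ [1, -1] ⊗ [0, -18] and rank(T) ≤ 1.
Equivalently every frontal slice T[:,:,k] is c[k] times the rank-1 matrix [1, -1] ⊗ [1, -1]. So T has rank 1 (it is nonzero).

Yes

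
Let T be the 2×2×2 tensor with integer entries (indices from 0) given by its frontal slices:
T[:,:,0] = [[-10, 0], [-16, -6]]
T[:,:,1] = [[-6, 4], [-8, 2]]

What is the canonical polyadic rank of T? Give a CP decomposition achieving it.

Lower bound: the mode-1 unfolding of T (rows indexed by i, columns by (j,k) = (0,0), (0,1), (1,0), (1,1)) is [[-10, -6, 0, 4], [-16, -8, -6, 2]].
There the 2×2 minor on rows i ∈ {0, 1}, columns (j,k) ∈ {(0,0), (0,1)} is det [[-10, -6], [-16, -8]] = -16 ≠ 0, so this unfolding has rank ≥ 2; CP rank is at least every unfolding rank, so rank(T) ≥ 2. (Flattening ranks never certify an upper bound on CP rank; for that we must actually write T with 2 rank-1 terms.)
Upper bound — finding two terms. Write S_k = T[:,:,k] for the frontal slices: S₀ = [[-10, 0], [-16, -6]], S₁ = [[-6, 4], [-8, 2]].
If T = a₁ ⊗ b₁ ⊗ c₁ + a₂ ⊗ b₂ ⊗ c₂ then each S_k = c₁[k]·a₁b₁ᵀ + c₂[k]·a₂b₂ᵀ. S₀ and S₁ are linearly independent, so a₁b₁ᵀ and a₂b₂ᵀ must span the same plane of matrices: they are the rank-1 matrices of the form x·S₀ + y·S₁.
det(x·S₀ + y·S₁) is 60·x² + 80·xy + 20·y² = 20·(x + y)(3·x + y), vanishing at (x:y) = (1:-1) and (1:-3).
M₁ = S₀ − S₁ = [[-4, -4], [-8, -8]] = (-4)·[1, 2][1, 1]ᵀ and M₂ = S₀ − 3·S₁ = [[8, -12], [8, -12]] = 4·[1, 1][2, -3]ᵀ, so take a₁ = [1, 2], b₁ = [1, 1], a₂ = [1, 1], b₂ = [2, -3].
Each slice is an integer combination of E₁ = a₁b₁ᵀ and E₂ = a₂b₂ᵀ: S₀ = −6·E₁ − 2·E₂, S₁ = −2·E₁ − 2·E₂; reading off coefficients, c₁ = [-6, -2] and c₂ = [-2, -2].
Hence T = [1, 2] ⊗ [1, 1] ⊗ [-6, -2] + [1, 1] ⊗ [2, -3] ⊗ [-2, -2], so rank(T) ≤ 2.
These bounds meet, so rank(T) = 2.

rank(T) = 2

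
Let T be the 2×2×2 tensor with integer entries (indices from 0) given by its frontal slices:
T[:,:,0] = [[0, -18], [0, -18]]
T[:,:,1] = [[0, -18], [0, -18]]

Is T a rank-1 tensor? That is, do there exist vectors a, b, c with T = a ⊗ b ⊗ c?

The mode-1 fibre T[:,1,0] = [-18, -18] gives a = (1, 1) (primitive direction); the mode-2 fibre T[0,:,0] = [0, -18] gives b = (0, 1); then c[k] = T[0,1,k] / (a[0]·b[1]) = [-18, -18] / 1 = (-18, -18).
Expanding (1, 1) ⊗ (0, 1) ⊗ (-18, -18) reproduces all 8 entries of T, so T = (1, 1) ⊗ (0, 1) ⊗ (-18, -18) and rank(T) ≤ 1.
Equivalently every frontal slice T[:,:,k] is c[k] times the rank-1 matrix (1, 1) ⊗ (0, 1). So T has rank 1 (it is nonzero).

Yes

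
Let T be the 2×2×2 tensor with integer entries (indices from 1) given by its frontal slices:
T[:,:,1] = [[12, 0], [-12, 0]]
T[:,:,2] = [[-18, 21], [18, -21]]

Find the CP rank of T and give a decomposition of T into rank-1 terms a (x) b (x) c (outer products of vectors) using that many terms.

Lower bound: the mode-2 unfolding of T (rows indexed by j, columns by (i,k) = (1,1), (1,2), (2,1), (2,2)) is [[12, -18, -12, 18], [0, 21, 0, -21]].
There the 2×2 minor on rows j ∈ {1, 2}, columns (i,k) ∈ {(1,1), (1,2)} is det [[12, -18], [0, 21]] = 252 ≠ 0, so this unfolding has rank ≥ 2; CP rank is at least every unfolding rank, so rank(T) ≥ 2. (Flattening ranks never certify an upper bound on CP rank; for that we must actually write T with 2 rank-1 terms.)
Upper bound — finding two terms. Every mode-1 slice of T is a multiple of one matrix: T[i,:,:] = a[i]·M with a = (1, -1) and M = [[12, -18], [0, 21]] (rows indexed by j, columns by k). So it suffices to write M as a sum of two rank-1 matrices.
Splitting M by its rows (j = 1, 2), M = (1, 0)(12, -18)ᵀ + (0, 1)(0, 21)ᵀ.
Hence T = (1, -1) (x) (1, 0) (x) (12, -18) + (1, -1) (x) (0, 1) (x) (0, 21), so rank(T) ≤ 2.
These bounds meet, so rank(T) = 2.

rank(T) = 2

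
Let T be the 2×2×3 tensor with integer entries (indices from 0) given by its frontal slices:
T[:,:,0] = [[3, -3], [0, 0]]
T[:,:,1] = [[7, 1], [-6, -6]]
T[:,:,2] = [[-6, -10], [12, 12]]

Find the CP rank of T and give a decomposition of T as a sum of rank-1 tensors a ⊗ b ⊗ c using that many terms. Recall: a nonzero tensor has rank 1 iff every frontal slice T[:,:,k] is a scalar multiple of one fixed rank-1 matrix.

Lower bound: the mode-1 unfolding of T (rows indexed by i, columns by (j,k) = (0,0), (0,1), (0,2), (1,0), (1,1), (1,2)) is [[3, 7, -6, -3, 1, -10], [0, -6, 12, 0, -6, 12]].
There the 2×2 minor on rows i ∈ {0, 1}, columns (j,k) ∈ {(0,0), (0,1)} is det [[3, 7], [0, -6]] = -18 ≠ 0, so this unfolding has rank ≥ 2; CP rank is at least every unfolding rank, so rank(T) ≥ 2. (Flattening ranks never certify an upper bound on CP rank; for that we must actually write T with 2 rank-1 terms.)
Upper bound — finding two terms. Write S_k = T[:,:,k] for the frontal slices: S₀ = [[3, -3], [0, 0]], S₁ = [[7, 1], [-6, -6]], S₂ = [[-6, -10], [12, 12]].
If T = a₁ ⊗ b₁ ⊗ c₁ + a₂ ⊗ b₂ ⊗ c₂ then each S_k = c₁[k]·a₁b₁ᵀ + c₂[k]·a₂b₂ᵀ. S₀ and S₁ are linearly independent, so a₁b₁ᵀ and a₂b₂ᵀ must span the same plane of matrices: they are the rank-1 matrices of the form x·S₀ + y·S₁.
det(x·S₀ + y·S₁) is −36·xy − 36·y² = (-36)·(y)(x + y), vanishing at (x:y) = (1:0) and (1:-1).
M₁ = S₀ = [[3, -3], [0, 0]] = 3·(1, 0)(1, -1)ᵀ and M₂ = S₀ − S₁ = [[-4, -4], [6, 6]] = (-2)·(2, -3)(1, 1)ᵀ, so take a₁ = (1, 0), b₁ = (1, -1), a₂ = (2, -3), b₂ = (1, 1).
Each slice is an integer combination of E₁ = a₁b₁ᵀ and E₂ = a₂b₂ᵀ: S₀ = 3·E₁, S₁ = 3·E₁ + 2·E₂, S₂ = 2·E₁ − 4·E₂; reading off coefficients, c₁ = (3, 3, 2) and c₂ = (0, 2, -4).
Hence T = (1, 0) ⊗ (1, -1) ⊗ (3, 3, 2) + (2, -3) ⊗ (1, 1) ⊗ (0, 2, -4), so rank(T) ≤ 2.
These bounds meet, so rank(T) = 2.
Check entry T[1,0,1] = -6: (0)·(1)·(3) + (-3)·(1)·(2) = -6.

rank(T) = 2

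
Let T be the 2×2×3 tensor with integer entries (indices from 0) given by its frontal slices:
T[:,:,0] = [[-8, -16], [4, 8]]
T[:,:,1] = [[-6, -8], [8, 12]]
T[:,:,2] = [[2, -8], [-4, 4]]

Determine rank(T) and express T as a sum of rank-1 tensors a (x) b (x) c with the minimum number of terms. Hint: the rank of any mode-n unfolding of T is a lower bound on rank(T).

rank(T) = 3

Lower bound: the mode-3 unfolding of T (rows indexed by k, columns by (i,j) = (0,0), (0,1), (1,0), (1,1)) is [[-8, -16, 4, 8], [-6, -8, 8, 12], [2, -8, -4, 4]].
There the 3×3 minor on rows k ∈ {0, 1, 2}, columns (i,j) ∈ {(0,0), (0,1), (1,0)} is det [[-8, -16, 4], [-6, -8, 8], [2, -8, -4]] = -384 ≠ 0, so this unfolding has rank ≥ 3; CP rank is at least every unfolding rank, so rank(T) ≥ 3. (This is only a lower bound: in general the CP rank may exceed every unfolding rank, so we still need to exhibit 3 rank-1 terms summing to T.)
Upper bound: T is a sum of 3 rank-1 terms, T = [1, -1] (x) [0, 1] (x) [-4, -4, -8] + [1, -1] (x) [1, 1] (x) [-4, -8, 4] + [1, 0] (x) [1, 2] (x) [-4, 2, -2] (written with every a and b primitive with positive leading entry and the scale carried by c; CP decompositions are not unique, and this one is verified by expanding entrywise), so rank(T) ≤ 3.
These bounds meet, so rank(T) = 3.
Check entry T[1,1,2] = 4: (-1)·(1)·(-8) + (-1)·(1)·(4) + (0)·(2)·(-2) = 4.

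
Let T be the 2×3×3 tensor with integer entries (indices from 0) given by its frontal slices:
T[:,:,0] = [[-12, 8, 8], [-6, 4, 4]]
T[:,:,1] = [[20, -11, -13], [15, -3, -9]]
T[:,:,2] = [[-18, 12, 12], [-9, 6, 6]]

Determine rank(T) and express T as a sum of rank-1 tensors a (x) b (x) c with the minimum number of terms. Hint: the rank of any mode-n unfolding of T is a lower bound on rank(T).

rank(T) = 2

Lower bound: in the mode-2 unfolding of T (rows indexed by j, columns by (i,k)) the 2×2 minor on rows j ∈ {0, 1}, columns (i,k) ∈ {(0,0), (0,1)} is det [[-12, 20], [8, -11]] = -28 ≠ 0, so that unfolding has rank ≥ 2 and hence rank(T) ≥ 2 (CP rank is at least every unfolding rank, though it can be larger).
Upper bound: with S_k = T[:,:,k], the two rank-1 terms a₁b₁ᵀ, a₂b₂ᵀ are the rank-1 members of the pencil x·S₀ + y·S₁.
The 2×2 minor of x·S₀ + y·S₁ on rows {0,1}, columns {0,1} is −70·xy + 105·y² = (-35)·(2·x − 3·y)(y), vanishing at (x:y) = (3:2) and (1:0).
M₁ = 3·S₀ + 2·S₁ = [[4, 2, -2], [12, 6, -6]] = 2·[1, 3][2, 1, -1]ᵀ and M₂ = S₀ = [[-12, 8, 8], [-6, 4, 4]] = (-2)·[2, 1][3, -2, -2]ᵀ, so take a₁ = [1, 3], b₁ = [2, 1, -1], a₂ = [2, 1], b₂ = [3, -2, -2].
Each slice is an integer combination of E₁ = a₁b₁ᵀ and E₂ = a₂b₂ᵀ: S₀ = −2·E₂, S₁ = E₁ + 3·E₂, S₂ = −3·E₂; reading off coefficients, c₁ = [0, 1, 0] and c₂ = [-2, 3, -3].
Hence T = [1, 3] (x) [2, 1, -1] (x) [0, 1, 0] + [2, 1] (x) [3, -2, -2] (x) [-2, 3, -3], so rank(T) ≤ 2.
These bounds meet, so rank(T) = 2.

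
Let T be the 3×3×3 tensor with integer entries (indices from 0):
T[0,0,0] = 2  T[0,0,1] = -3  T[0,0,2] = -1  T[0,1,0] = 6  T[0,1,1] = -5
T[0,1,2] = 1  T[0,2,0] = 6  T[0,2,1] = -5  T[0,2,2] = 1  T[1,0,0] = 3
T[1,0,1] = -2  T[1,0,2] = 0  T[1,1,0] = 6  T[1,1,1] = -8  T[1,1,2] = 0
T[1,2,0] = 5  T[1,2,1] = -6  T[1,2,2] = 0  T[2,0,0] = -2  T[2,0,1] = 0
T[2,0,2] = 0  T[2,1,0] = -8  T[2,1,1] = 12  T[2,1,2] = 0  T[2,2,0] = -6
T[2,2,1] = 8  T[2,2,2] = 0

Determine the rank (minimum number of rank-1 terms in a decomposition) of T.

Lower bound: the mode-1 unfolding of T (rows indexed by i, columns by (j,k) = (0,0), (0,1), (0,2), (1,0), (1,1), (1,2), (2,0), (2,1), (2,2)) is [[2, -3, -1, 6, -5, 1, 6, -5, 1], [3, -2, 0, 6, -8, 0, 5, -6, 0], [-2, 0, 0, -8, 12, 0, -6, 8, 0]].
There the 3×3 minor on rows i ∈ {0, 1, 2}, columns (j,k) ∈ {(0,0), (0,1), (0,2)} is det [[2, -3, -1], [3, -2, 0], [-2, 0, 0]] = 4 ≠ 0, so this unfolding has rank ≥ 3; CP rank is at least every unfolding rank, so rank(T) ≥ 3. (Flattening ranks never certify an upper bound on CP rank; for that we must actually write T with 3 rank-1 terms.)
Upper bound: T is a sum of 3 rank-1 terms, T = [0, 1, -2] ⊗ [1, -2, -1] ⊗ [-1, 2, 0] + [1, 0, 0] ⊗ [1, -1, -1] ⊗ [-2, 1, -1] + [1, 1, -1] ⊗ [1, 1, 1] ⊗ [4, -4, 0] (one valid choice — decompositions are not unique — normalised so each a, b is primitive with positive first nonzero entry; check it by expanding all entries), so rank(T) ≤ 3.
These bounds meet, so rank(T) = 3.

3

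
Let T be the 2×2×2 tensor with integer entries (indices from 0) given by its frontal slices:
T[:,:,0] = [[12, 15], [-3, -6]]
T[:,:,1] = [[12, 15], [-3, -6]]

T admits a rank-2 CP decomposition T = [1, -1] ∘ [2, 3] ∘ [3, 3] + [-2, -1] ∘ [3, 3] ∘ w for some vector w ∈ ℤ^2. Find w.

w = [-1, -1]

Subtract the known terms from T to get the rank-1 residual R = [-2, -1] ∘ [3, 3] ∘ w, so R[i,j,k] = a[i]·b[j]·w[k]. Pick indices with nonzero a[0]·b[0] = (-2)·(3) = -6. Only the fibre through (0,0,·) is needed: R[0,0,:] = T[0,0,:] − Σₗ aₗ[0]bₗ[0]cₗ = [12, 12] − (1)·(2)·[3, 3] = [6, 6]. Then w[k] = R[0,0,k] / -6 for each k, giving w = [6, 6] / -6 = [-1, -1].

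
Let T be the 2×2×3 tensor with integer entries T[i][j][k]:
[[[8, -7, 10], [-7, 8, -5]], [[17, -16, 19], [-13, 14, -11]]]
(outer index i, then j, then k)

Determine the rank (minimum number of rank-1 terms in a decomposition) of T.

Lower bound: the mode-3 unfolding of T (rows indexed by k, columns by (i,j) = (0,0), (0,1), (1,0), (1,1)) is [[8, -7, 17, -13], [-7, 8, -16, 14], [10, -5, 19, -11]].
There the 2×2 minor on rows k ∈ {0, 1}, columns (i,j) ∈ {(0,0), (0,1)} is det [[8, -7], [-7, 8]] = 15 ≠ 0, so this unfolding has rank ≥ 2; CP rank is at least every unfolding rank, so rank(T) ≥ 2. (Flattening ranks never certify an upper bound on CP rank; for that we must actually write T with 2 rank-1 terms.)
Upper bound — finding two terms. Write S_k = T[:,:,k] for the frontal slices: S₀ = [[8, -7], [17, -13]], S₁ = [[-7, 8], [-16, 14]], S₂ = [[10, -5], [19, -11]].
If T = a₁ ⊗ b₁ ⊗ c₁ + a₂ ⊗ b₂ ⊗ c₂ then each S_k = c₁[k]·a₁b₁ᵀ + c₂[k]·a₂b₂ᵀ. S₀ and S₁ are linearly independent, so a₁b₁ᵀ and a₂b₂ᵀ must span the same plane of matrices: they are the rank-1 matrices of the form x·S₀ + y·S₁.
det(x·S₀ + y·S₁) is 15·x² − 45·xy + 30·y² = 15·(x − 2·y)(x − y), vanishing at (x:y) = (2:1) and (1:1).
M₁ = 2·S₀ + S₁ = [[9, -6], [18, -12]] = 3·[1, 2][3, -2]ᵀ and M₂ = S₀ + S₁ = [[1, 1], [1, 1]] = [1, 1][1, 1]ᵀ, so take a₁ = [1, 2], b₁ = [3, -2], a₂ = [1, 1], b₂ = [1, 1].
Each slice is an integer combination of E₁ = a₁b₁ᵀ and E₂ = a₂b₂ᵀ: S₀ = 3·E₁ − E₂, S₁ = −3·E₁ + 2·E₂, S₂ = 3·E₁ + E₂; reading off coefficients, c₁ = [3, -3, 3] and c₂ = [-1, 2, 1].
Hence T = [1, 2] ⊗ [3, -2] ⊗ [3, -3, 3] + [1, 1] ⊗ [1, 1] ⊗ [-1, 2, 1], so rank(T) ≤ 2.
These bounds meet, so rank(T) = 2.
Check entry T[0,0,0] = 8: (1)·(3)·(3) + (1)·(1)·(-1) = 8.

2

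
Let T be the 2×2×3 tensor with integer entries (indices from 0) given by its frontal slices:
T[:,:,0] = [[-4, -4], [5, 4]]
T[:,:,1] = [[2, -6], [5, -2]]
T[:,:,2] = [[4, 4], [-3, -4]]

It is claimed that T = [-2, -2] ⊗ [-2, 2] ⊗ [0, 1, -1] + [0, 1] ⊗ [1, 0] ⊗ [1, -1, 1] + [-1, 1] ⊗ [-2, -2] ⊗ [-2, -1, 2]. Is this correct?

Reconstruct entry (0,0,2) from the claimed factors: Σₗ aₗ[0]bₗ[0]cₗ[2] = (-2)·(-2)·(-1) + (0)·(1)·(1) + (-1)·(-2)·(2) = 0, but T[0,0,2] = 4. The claim is false.

No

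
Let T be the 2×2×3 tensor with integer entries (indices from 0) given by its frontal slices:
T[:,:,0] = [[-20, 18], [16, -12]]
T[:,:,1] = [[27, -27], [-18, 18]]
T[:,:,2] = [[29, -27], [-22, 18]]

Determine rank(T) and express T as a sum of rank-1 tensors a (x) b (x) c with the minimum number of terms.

rank(T) = 2

Lower bound: the mode-2 unfolding of T (rows indexed by j, columns by (i,k) = (0,0), (0,1), (0,2), (1,0), (1,1), (1,2)) is [[-20, 27, 29, 16, -18, -22], [18, -27, -27, -12, 18, 18]].
There the 2×2 minor on rows j ∈ {0, 1}, columns (i,k) ∈ {(0,0), (0,1)} is det [[-20, 27], [18, -27]] = 54 ≠ 0, so this unfolding has rank ≥ 2; CP rank is at least every unfolding rank, so rank(T) ≥ 2. (Flattening ranks never certify an upper bound on CP rank; for that we must actually write T with 2 rank-1 terms.)
Upper bound — finding two terms. Write S_k = T[:,:,k] for the frontal slices: S₀ = [[-20, 18], [16, -12]], S₁ = [[27, -27], [-18, 18]], S₂ = [[29, -27], [-22, 18]].
If T = a₁ (x) b₁ (x) c₁ + a₂ (x) b₂ (x) c₂ then each S_k = c₁[k]·a₁b₁ᵀ + c₂[k]·a₂b₂ᵀ. S₀ and S₁ are linearly independent, so a₁b₁ᵀ and a₂b₂ᵀ must span the same plane of matrices: they are the rank-1 matrices of the form x·S₀ + y·S₁.
det(x·S₀ + y·S₁) is −48·x² + 72·xy = (-24)·(2·x − 3·y)(x), vanishing at (x:y) = (3:2) and (0:1).
M₁ = 3·S₀ + 2·S₁ = [[-6, 0], [12, 0]] = (-6)·[1, -2][1, 0]ᵀ and M₂ = S₁ = [[27, -27], [-18, 18]] = 9·[3, -2][1, -1]ᵀ, so take a₁ = [1, -2], b₁ = [1, 0], a₂ = [3, -2], b₂ = [1, -1].
Each slice is an integer combination of E₁ = a₁b₁ᵀ and E₂ = a₂b₂ᵀ: S₀ = −2·E₁ − 6·E₂, S₁ = 9·E₂, S₂ = 2·E₁ + 9·E₂; reading off coefficients, c₁ = [-2, 0, 2] and c₂ = [-6, 9, 9].
Hence T = [1, -2] (x) [1, 0] (x) [-2, 0, 2] + [3, -2] (x) [1, -1] (x) [-6, 9, 9], so rank(T) ≤ 2.
These bounds meet, so rank(T) = 2.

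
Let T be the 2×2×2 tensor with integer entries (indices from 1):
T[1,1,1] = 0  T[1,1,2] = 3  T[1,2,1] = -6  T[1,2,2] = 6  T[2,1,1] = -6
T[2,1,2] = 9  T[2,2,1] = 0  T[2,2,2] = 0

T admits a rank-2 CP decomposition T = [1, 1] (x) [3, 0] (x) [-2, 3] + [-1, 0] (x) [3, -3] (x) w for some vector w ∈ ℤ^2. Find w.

w = [-2, 2]

Subtract the known terms from T to get the rank-1 residual R = [-1, 0] (x) [3, -3] (x) w, so R[i,j,k] = a[i]·b[j]·w[k]. Pick indices with nonzero a[1]·b[1] = (-1)·(3) = -3. Only the fibre through (1,1,·) is needed: R[1,1,:] = T[1,1,:] − Σₗ aₗ[1]bₗ[1]cₗ = [0, 3] − (1)·(3)·[-2, 3] = [6, -6]. Then w[k] = R[1,1,k] / -3 for each k, giving w = [6, -6] / -3 = [-2, 2].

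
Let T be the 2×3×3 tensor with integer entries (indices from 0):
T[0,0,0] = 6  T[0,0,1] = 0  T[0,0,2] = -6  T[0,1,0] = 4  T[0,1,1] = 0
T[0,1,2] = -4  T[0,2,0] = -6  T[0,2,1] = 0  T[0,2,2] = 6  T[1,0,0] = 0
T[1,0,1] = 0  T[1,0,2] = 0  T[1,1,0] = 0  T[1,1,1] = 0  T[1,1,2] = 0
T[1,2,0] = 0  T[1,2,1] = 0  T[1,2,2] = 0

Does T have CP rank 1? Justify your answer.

If T = a ⊗ b ⊗ c then every fibre of T is a multiple of the corresponding factor, so read the factors off the fibres through the nonzero entry T[0,0,0] = 6.
The mode-1 fibre T[:,0,0] = [6, 0] gives a = [1, 0] (primitive direction); the mode-2 fibre T[0,:,0] = [6, 4, -6] gives b = [3, 2, -3]; then c[k] = T[0,0,k] / (a[0]·b[0]) = [6, 0, -6] / 3 = [2, 0, -2].
Expanding [1, 0] ⊗ [3, 2, -3] ⊗ [2, 0, -2] reproduces all 18 entries of T, so T = [1, 0] ⊗ [3, 2, -3] ⊗ [2, 0, -2] and rank(T) ≤ 1.
Equivalently every frontal slice T[:,:,k] is c[k] times the rank-1 matrix [1, 0] ⊗ [3, 2, -3]. So T has rank 1 (it is nonzero).

Yes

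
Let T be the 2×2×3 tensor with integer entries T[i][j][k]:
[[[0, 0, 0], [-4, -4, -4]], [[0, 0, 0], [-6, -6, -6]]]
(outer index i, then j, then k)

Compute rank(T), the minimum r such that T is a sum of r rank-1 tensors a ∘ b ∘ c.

1

Lower bound: T ≠ 0 (e.g. T[0,1,0] = -4), so rank(T) ≥ 1.
Upper bound: the mode-1 fibre T[:,1,0] = [-4, -6] gives a = (2, 3) (primitive direction); the mode-2 fibre T[0,:,0] = [0, -4] gives b = (0, 1); then c[k] = T[0,1,k] / (a[0]·b[1]) = [-4, -4, -4] / 2 = (-2, -2, -2).
Expanding (2, 3) ∘ (0, 1) ∘ (-2, -2, -2) reproduces all 12 entries of T, so T = (2, 3) ∘ (0, 1) ∘ (-2, -2, -2) and rank(T) ≤ 1.
These bounds meet, so rank(T) = 1.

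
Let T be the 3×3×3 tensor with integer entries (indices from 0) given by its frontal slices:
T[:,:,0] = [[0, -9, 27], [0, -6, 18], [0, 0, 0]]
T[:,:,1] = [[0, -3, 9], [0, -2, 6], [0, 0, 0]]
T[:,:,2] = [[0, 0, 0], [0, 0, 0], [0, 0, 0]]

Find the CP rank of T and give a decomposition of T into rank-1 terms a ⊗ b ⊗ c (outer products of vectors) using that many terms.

Lower bound: T ≠ 0 (e.g. T[0,1,0] = -9), so rank(T) ≥ 1.
Upper bound: the mode-1 fibre T[:,1,0] = [-9, -6, 0] gives a = [3, 2, 0] (primitive direction); the mode-2 fibre T[0,:,0] = [0, -9, 27] gives b = [0, 1, -3]; then c[k] = T[0,1,k] / (a[0]·b[1]) = [-9, -3, 0] / 3 = [-3, -1, 0].
Expanding [3, 2, 0] ⊗ [0, 1, -3] ⊗ [-3, -1, 0] reproduces all 27 entries of T, so T = [3, 2, 0] ⊗ [0, 1, -3] ⊗ [-3, -1, 0] and rank(T) ≤ 1.
These bounds meet, so rank(T) = 1.

rank(T) = 1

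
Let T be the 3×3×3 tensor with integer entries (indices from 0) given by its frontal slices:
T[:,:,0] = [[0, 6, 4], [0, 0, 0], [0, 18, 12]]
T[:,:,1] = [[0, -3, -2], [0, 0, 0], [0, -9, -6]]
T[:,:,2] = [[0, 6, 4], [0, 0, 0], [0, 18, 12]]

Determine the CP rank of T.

Lower bound: T ≠ 0 (e.g. T[0,1,0] = 6), so rank(T) ≥ 1.
Upper bound: if T = a ∘ b ∘ c then every fibre of T is a multiple of the corresponding factor, so read the factors off the fibres through the nonzero entry T[0,1,0] = 6.
The mode-1 fibre T[:,1,0] = [6, 0, 18] gives a = [1, 0, 3] (primitive direction); the mode-2 fibre T[0,:,0] = [0, 6, 4] gives b = [0, 3, 2]; then c[k] = T[0,1,k] / (a[0]·b[1]) = [6, -3, 6] / 3 = [2, -1, 2].
Expanding [1, 0, 3] ∘ [0, 3, 2] ∘ [2, -1, 2] reproduces all 27 entries of T, so T = [1, 0, 3] ∘ [0, 3, 2] ∘ [2, -1, 2] and rank(T) ≤ 1.
These bounds meet, so rank(T) = 1.

1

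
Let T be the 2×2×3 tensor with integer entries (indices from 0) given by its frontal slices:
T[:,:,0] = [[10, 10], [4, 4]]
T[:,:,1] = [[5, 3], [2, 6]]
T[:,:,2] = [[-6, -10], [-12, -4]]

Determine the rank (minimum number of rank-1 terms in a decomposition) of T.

3

Lower bound: the mode-3 unfolding of T (rows indexed by k, columns by (i,j) = (0,0), (0,1), (1,0), (1,1)) is [[10, 10, 4, 4], [5, 3, 2, 6], [-6, -10, -12, -4]].
There the 3×3 minor on rows k ∈ {0, 1, 2}, columns (i,j) ∈ {(0,0), (0,1), (1,0)} is det [[10, 10, 4], [5, 3, 2], [-6, -10, -12]] = 192 ≠ 0, so this unfolding has rank ≥ 3; CP rank is at least every unfolding rank, so rank(T) ≥ 3. (This is only a lower bound: in general the CP rank may exceed every unfolding rank, so we still need to exhibit 3 rank-1 terms summing to T.)
Upper bound: T is a sum of 3 rank-1 terms, T = (1, -2) ⊗ (0, 1) ⊗ (0, -2, -4) + (1, -2) ⊗ (1, 1) ⊗ (2, 1, 2) + (1, 1) ⊗ (1, 1) ⊗ (8, 4, -8) (written with every a and b primitive with positive leading entry and the scale carried by c; CP decompositions are not unique, and this one is verified by expanding entrywise), so rank(T) ≤ 3.
These bounds meet, so rank(T) = 3.
Check entry T[1,1,2] = -4: (-2)·(1)·(-4) + (-2)·(1)·(2) + (1)·(1)·(-8) = -4.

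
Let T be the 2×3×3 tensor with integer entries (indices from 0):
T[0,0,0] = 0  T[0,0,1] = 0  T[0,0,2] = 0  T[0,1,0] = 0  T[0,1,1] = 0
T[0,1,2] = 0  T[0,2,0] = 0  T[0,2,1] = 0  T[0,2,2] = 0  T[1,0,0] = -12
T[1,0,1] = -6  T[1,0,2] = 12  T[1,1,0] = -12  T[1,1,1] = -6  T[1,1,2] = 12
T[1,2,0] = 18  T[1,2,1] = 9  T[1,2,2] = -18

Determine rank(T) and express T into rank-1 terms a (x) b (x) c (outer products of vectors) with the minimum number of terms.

Lower bound: T ≠ 0 (e.g. T[1,0,0] = -12), so rank(T) ≥ 1.
Upper bound: if T = a (x) b (x) c then every fibre of T is a multiple of the corresponding factor, so read the factors off the fibres through the nonzero entry T[1,0,0] = -12.
The mode-1 fibre T[:,0,0] = [0, -12] gives a = [0, 1] (primitive direction); the mode-2 fibre T[1,:,0] = [-12, -12, 18] gives b = [2, 2, -3]; then c[k] = T[1,0,k] / (a[1]·b[0]) = [-12, -6, 12] / 2 = [-6, -3, 6].
Expanding [0, 1] (x) [2, 2, -3] (x) [-6, -3, 6] reproduces all 18 entries of T, so T = [0, 1] (x) [2, 2, -3] (x) [-6, -3, 6] and rank(T) ≤ 1.
These bounds meet, so rank(T) = 1.

rank(T) = 1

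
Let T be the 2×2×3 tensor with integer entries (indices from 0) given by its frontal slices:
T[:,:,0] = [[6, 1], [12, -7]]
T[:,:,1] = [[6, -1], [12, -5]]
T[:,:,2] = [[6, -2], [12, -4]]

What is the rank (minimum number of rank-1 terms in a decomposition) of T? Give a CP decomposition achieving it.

rank(T) = 2

Lower bound: the mode-3 unfolding of T (rows indexed by k, columns by (i,j) = (0,0), (0,1), (1,0), (1,1)) is [[6, 1, 12, -7], [6, -1, 12, -5], [6, -2, 12, -4]].
There the 2×2 minor on rows k ∈ {0, 1}, columns (i,j) ∈ {(0,0), (0,1)} is det [[6, 1], [6, -1]] = -12 ≠ 0, so this unfolding has rank ≥ 2; CP rank is at least every unfolding rank, so rank(T) ≥ 2. (Flattening ranks never certify an upper bound on CP rank; for that we must actually write T with 2 rank-1 terms.)
Upper bound — finding two terms. Write S_k = T[:,:,k] for the frontal slices: S₀ = [[6, 1], [12, -7]], S₁ = [[6, -1], [12, -5]], S₂ = [[6, -2], [12, -4]].
If T = a₁ ⊗ b₁ ⊗ c₁ + a₂ ⊗ b₂ ⊗ c₂ then each S_k = c₁[k]·a₁b₁ᵀ + c₂[k]·a₂b₂ᵀ. S₀ and S₁ are linearly independent, so a₁b₁ᵀ and a₂b₂ᵀ must span the same plane of matrices: they are the rank-1 matrices of the form x·S₀ + y·S₁.
det(x·S₀ + y·S₁) is −54·x² − 72·xy − 18·y² = (-18)·(x + y)(3·x + y), vanishing at (x:y) = (1:-1) and (1:-3).
M₁ = S₀ − S₁ = [[0, 2], [0, -2]] = 2·[1, -1][0, 1]ᵀ and M₂ = S₀ − 3·S₁ = [[-12, 4], [-24, 8]] = (-4)·[1, 2][3, -1]ᵀ, so take a₁ = [1, -1], b₁ = [0, 1], a₂ = [1, 2], b₂ = [3, -1].
Each slice is an integer combination of E₁ = a₁b₁ᵀ and E₂ = a₂b₂ᵀ: S₀ = 3·E₁ + 2·E₂, S₁ = E₁ + 2·E₂, S₂ = 2·E₂; reading off coefficients, c₁ = [3, 1, 0] and c₂ = [2, 2, 2].
Hence T = [1, -1] ⊗ [0, 1] ⊗ [3, 1, 0] + [1, 2] ⊗ [3, -1] ⊗ [2, 2, 2], so rank(T) ≤ 2.
These bounds meet, so rank(T) = 2.
Check entry T[1,0,0] = 12: (-1)·(0)·(3) + (2)·(3)·(2) = 12.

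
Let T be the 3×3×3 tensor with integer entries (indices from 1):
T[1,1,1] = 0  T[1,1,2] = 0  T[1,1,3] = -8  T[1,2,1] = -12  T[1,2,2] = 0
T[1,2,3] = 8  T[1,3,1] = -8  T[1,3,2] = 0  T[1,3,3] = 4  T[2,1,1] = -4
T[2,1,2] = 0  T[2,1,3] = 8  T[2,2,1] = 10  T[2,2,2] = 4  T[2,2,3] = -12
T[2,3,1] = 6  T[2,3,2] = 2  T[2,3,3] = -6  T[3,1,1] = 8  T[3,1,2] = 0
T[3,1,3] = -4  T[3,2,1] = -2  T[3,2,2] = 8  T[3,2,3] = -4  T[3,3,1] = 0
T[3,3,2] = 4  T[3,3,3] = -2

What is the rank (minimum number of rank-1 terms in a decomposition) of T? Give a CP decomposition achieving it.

rank(T) = 3

Lower bound: the mode-1 unfolding of T (rows indexed by i, columns by (j,k) = (1,1), (1,2), (1,3), (2,1), (2,2), (2,3), (3,1), (3,2), (3,3)) is [[0, 0, -8, -12, 0, 8, -8, 0, 4], [-4, 0, 8, 10, 4, -12, 6, 2, -6], [8, 0, -4, -2, 8, -4, 0, 4, -2]].
There the 3×3 minor on rows i ∈ {1, 2, 3}, columns (j,k) ∈ {(1,1), (1,3), (2,2)} is det [[0, -8, 0], [-4, 8, 4], [8, -4, 8]] = -512 ≠ 0, so this unfolding has rank ≥ 3; CP rank is at least every unfolding rank, so rank(T) ≥ 3. (Unfolding ranks only ever bound the CP rank from below — rank(T) can be strictly larger than all of them — so the matching upper bound has to come from an explicit 3-term decomposition.)
Upper bound: T is a sum of 3 rank-1 terms, T = [0, 1, 2] ∘ [0, 2, 1] ∘ [0, 2, -2] + [2, -2, 1] ∘ [2, -2, -1] ∘ [2, 0, -2] + [2, -1, -1] ∘ [2, 1, 1] ∘ [-2, 0, 0] (one valid choice — decompositions are not unique — normalised so each a, b is primitive with positive first nonzero entry; check it by expanding all entries), so rank(T) ≤ 3.
These bounds meet, so rank(T) = 3.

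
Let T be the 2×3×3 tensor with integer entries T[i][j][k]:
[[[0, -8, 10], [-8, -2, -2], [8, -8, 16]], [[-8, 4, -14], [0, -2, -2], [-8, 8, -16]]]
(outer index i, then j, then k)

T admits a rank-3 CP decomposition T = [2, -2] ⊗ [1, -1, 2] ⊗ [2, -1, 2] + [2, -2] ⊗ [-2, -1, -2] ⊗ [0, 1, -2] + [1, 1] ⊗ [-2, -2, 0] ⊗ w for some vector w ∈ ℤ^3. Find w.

w = [2, 1, 1]

Subtract the known terms from T to get the rank-1 residual R = [1, 1] ⊗ [-2, -2, 0] ⊗ w, so R[i,j,k] = a[i]·b[j]·w[k]. Pick indices with nonzero a[0]·b[0] = (1)·(-2) = -2. Only the fibre through (0,0,·) is needed: R[0,0,:] = T[0,0,:] − Σₗ aₗ[0]bₗ[0]cₗ = [0, -8, 10] − (2)·(1)·[2, -1, 2] − (2)·(-2)·[0, 1, -2] = [-4, -2, -2]. Then w[k] = R[0,0,k] / -2 for each k, giving w = [-4, -2, -2] / -2 = [2, 1, 1].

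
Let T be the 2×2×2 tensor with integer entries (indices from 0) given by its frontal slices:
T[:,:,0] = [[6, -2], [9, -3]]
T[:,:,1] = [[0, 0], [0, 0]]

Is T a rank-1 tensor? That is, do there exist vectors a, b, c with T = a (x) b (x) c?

Yes

If T = a (x) b (x) c then every fibre of T is a multiple of the corresponding factor, so read the factors off the fibres through the nonzero entry T[0,0,0] = 6.
The mode-1 fibre T[:,0,0] = [6, 9] gives a = [2, 3] (primitive direction); the mode-2 fibre T[0,:,0] = [6, -2] gives b = [3, -1]; then c[k] = T[0,0,k] / (a[0]·b[0]) = [6, 0] / 6 = [1, 0].
Expanding [2, 3] (x) [3, -1] (x) [1, 0] reproduces all 8 entries of T, so T = [2, 3] (x) [3, -1] (x) [1, 0] and rank(T) ≤ 1.
Equivalently every frontal slice T[:,:,k] is c[k] times the rank-1 matrix [2, 3] (x) [3, -1]. So T has rank 1 (it is nonzero).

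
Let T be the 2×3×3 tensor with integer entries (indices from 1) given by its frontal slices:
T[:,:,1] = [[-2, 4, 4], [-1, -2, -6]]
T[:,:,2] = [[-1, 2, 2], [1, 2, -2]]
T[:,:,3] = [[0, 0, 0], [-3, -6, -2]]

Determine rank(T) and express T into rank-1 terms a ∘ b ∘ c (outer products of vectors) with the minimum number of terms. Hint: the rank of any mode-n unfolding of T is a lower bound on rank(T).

rank(T) = 3

Lower bound: in the mode-2 unfolding of T (rows indexed by j, columns by (i,k)) the 3×3 minor on rows j ∈ {1, 2, 3}, columns (i,k) ∈ {(1,1), (2,1), (2,2)} is det [[-2, -1, 1], [4, -2, 2], [4, -6, -2]] = -64 ≠ 0, so that unfolding has rank ≥ 3 and hence rank(T) ≥ 3 (CP rank is at least every unfolding rank, though it can be larger).
Upper bound: T is a sum of 3 rank-1 terms, T = [0, 1] ∘ [1, 2, -2] ∘ [1, 1, -1] + [0, 1] ∘ [1, 2, 2] ∘ [-2, 0, -2] + [1, 0] ∘ [1, -2, -2] ∘ [-2, -1, 0] (one valid choice — decompositions are not unique — normalised so each a, b is primitive with positive first nonzero entry; check it by expanding all entries), so rank(T) ≤ 3.
These bounds meet, so rank(T) = 3.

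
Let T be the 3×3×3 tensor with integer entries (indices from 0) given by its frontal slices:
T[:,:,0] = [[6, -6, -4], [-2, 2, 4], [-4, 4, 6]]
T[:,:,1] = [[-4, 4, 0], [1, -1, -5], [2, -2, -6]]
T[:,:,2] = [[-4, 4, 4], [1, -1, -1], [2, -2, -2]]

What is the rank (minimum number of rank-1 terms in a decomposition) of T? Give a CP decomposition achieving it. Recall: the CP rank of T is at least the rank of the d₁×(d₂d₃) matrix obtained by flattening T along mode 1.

rank(T) = 3

Lower bound: in the mode-3 unfolding of T (rows indexed by k, columns by (i,j)) the 3×3 minor on rows k ∈ {0, 1, 2}, columns (i,j) ∈ {(0,0), (0,2), (1,0)} is det [[6, -4, -2], [-4, 0, 1], [-4, 4, 1]] = 8 ≠ 0, so that unfolding has rank ≥ 3 and hence rank(T) ≥ 3 (CP rank is at least every unfolding rank, though it can be larger).
Upper bound: T is a sum of 3 rank-1 terms, T = (1, 0, 0) ⊗ (1, -1, -1) ⊗ (2, -2, -2) + (1, 1, 1) ⊗ (0, 0, 1) ⊗ (2, -4, 0) + (2, -1, -2) ⊗ (1, -1, -1) ⊗ (2, -1, -1) (written with every a and b primitive with positive leading entry and the scale carried by c; CP decompositions are not unique, and this one is verified by expanding entrywise), so rank(T) ≤ 3.
These bounds meet, so rank(T) = 3.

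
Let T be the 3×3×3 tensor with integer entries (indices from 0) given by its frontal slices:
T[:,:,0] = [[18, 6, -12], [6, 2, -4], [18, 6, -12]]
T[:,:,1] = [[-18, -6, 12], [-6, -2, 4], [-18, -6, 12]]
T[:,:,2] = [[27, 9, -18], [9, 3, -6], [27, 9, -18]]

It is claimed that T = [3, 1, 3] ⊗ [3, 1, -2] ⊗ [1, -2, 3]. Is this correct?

No

Reconstruct entry (0,0,0) from the claimed factors: Σₗ aₗ[0]bₗ[0]cₗ[0] = (3)·(3)·(1) = 9, but T[0,0,0] = 18. The claim is false.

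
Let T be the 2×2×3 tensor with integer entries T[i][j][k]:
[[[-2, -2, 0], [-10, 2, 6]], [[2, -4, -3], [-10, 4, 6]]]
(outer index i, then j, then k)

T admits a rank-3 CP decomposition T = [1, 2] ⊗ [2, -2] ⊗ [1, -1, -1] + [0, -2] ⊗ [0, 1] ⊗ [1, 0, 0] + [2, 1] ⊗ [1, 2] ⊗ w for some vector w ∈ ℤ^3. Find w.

w = [-2, 0, 1]

Subtract the known terms from T to get the rank-1 residual R = [2, 1] ⊗ [1, 2] ⊗ w, so R[i,j,k] = a[i]·b[j]·w[k]. Pick indices with nonzero a[0]·b[0] = (2)·(1) = 2. Only the fibre through (0,0,·) is needed: R[0,0,:] = T[0,0,:] − Σₗ aₗ[0]bₗ[0]cₗ = [-2, -2, 0] − (1)·(2)·[1, -1, -1] − (0)·(0)·[1, 0, 0] = [-4, 0, 2]. Then w[k] = R[0,0,k] / 2 for each k, giving w = [-4, 0, 2] / 2 = [-2, 0, 1].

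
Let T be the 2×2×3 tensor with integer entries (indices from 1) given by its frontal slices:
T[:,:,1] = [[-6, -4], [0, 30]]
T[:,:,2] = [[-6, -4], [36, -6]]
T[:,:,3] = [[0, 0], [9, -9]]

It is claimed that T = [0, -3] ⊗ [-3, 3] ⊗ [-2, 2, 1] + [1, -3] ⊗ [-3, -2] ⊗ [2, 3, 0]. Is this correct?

Reconstruct entry (1,1,2) from the claimed factors: Σₗ aₗ[1]bₗ[1]cₗ[2] = (0)·(-3)·(2) + (1)·(-3)·(3) = -9, but T[1,1,2] = -6. The claim is false.

No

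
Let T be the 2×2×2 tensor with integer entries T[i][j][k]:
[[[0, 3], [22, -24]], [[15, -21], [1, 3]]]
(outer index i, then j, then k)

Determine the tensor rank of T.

2

Lower bound: the mode-3 unfolding of T (rows indexed by k, columns by (i,j) = (0,0), (0,1), (1,0), (1,1)) is [[0, 22, 15, 1], [3, -24, -21, 3]].
There the 2×2 minor on rows k ∈ {0, 1}, columns (i,j) ∈ {(0,0), (0,1)} is det [[0, 22], [3, -24]] = -66 ≠ 0, so this unfolding has rank ≥ 2; CP rank is at least every unfolding rank, so rank(T) ≥ 2. (Flattening ranks never certify an upper bound on CP rank; for that we must actually write T with 2 rank-1 terms.)
Upper bound — finding two terms. Write S_k = T[:,:,k] for the frontal slices: S₀ = [[0, 22], [15, 1]], S₁ = [[3, -24], [-21, 3]].
If T = a₁ ∘ b₁ ∘ c₁ + a₂ ∘ b₂ ∘ c₂ then each S_k = c₁[k]·a₁b₁ᵀ + c₂[k]·a₂b₂ᵀ. S₀ and S₁ are linearly independent, so a₁b₁ᵀ and a₂b₂ᵀ must span the same plane of matrices: they are the rank-1 matrices of the form x·S₀ + y·S₁.
det(x·S₀ + y·S₁) is −330·x² + 825·xy − 495·y² = (-165)·(2·x − 3·y)(x − y), vanishing at (x:y) = (3:2) and (1:1).
M₁ = 3·S₀ + 2·S₁ = [[6, 18], [3, 9]] = 3·[2, 1][1, 3]ᵀ and M₂ = S₀ + S₁ = [[3, -2], [-6, 4]] = [1, -2][3, -2]ᵀ, so take a₁ = [2, 1], b₁ = [1, 3], a₂ = [1, -2], b₂ = [3, -2].
Each slice is an integer combination of E₁ = a₁b₁ᵀ and E₂ = a₂b₂ᵀ: S₀ = 3·E₁ − 2·E₂, S₁ = −3·E₁ + 3·E₂; reading off coefficients, c₁ = [3, -3] and c₂ = [-2, 3].
Hence T = [2, 1] ∘ [1, 3] ∘ [3, -3] + [1, -2] ∘ [3, -2] ∘ [-2, 3], so rank(T) ≤ 2.
These bounds meet, so rank(T) = 2.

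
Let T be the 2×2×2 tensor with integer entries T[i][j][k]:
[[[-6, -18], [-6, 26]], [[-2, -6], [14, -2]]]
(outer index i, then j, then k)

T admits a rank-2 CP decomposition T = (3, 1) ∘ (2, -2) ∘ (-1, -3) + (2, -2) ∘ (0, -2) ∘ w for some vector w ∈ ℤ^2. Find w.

Subtract the known terms from T to get the rank-1 residual R = (2, -2) ∘ (0, -2) ∘ w, so R[i,j,k] = a[i]·b[j]·w[k]. Pick indices with nonzero a[0]·b[1] = (2)·(-2) = -4. Only the fibre through (0,1,·) is needed: R[0,1,:] = T[0,1,:] − Σₗ aₗ[0]bₗ[1]cₗ = [-6, 26] − (3)·(-2)·(-1, -3) = [-12, 8]. Then w[k] = R[0,1,k] / -4 for each k, giving w = [-12, 8] / -4 = (3, -2).

w = (3, -2)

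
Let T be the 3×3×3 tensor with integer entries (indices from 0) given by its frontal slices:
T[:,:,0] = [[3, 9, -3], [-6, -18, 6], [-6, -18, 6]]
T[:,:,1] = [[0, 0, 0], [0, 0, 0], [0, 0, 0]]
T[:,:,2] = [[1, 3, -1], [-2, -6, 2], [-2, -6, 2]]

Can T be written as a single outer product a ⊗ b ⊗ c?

The mode-1 fibre T[:,0,0] = [3, -6, -6] gives a = [1, -2, -2] (primitive direction); the mode-2 fibre T[0,:,0] = [3, 9, -3] gives b = [1, 3, -1]; then c[k] = T[0,0,k] / (a[0]·b[0]) = [3, 0, 1] / 1 = [3, 0, 1].
Expanding [1, -2, -2] ⊗ [1, 3, -1] ⊗ [3, 0, 1] reproduces all 27 entries of T, so T = [1, -2, -2] ⊗ [1, 3, -1] ⊗ [3, 0, 1] and rank(T) ≤ 1.
Equivalently every frontal slice T[:,:,k] is c[k] times the rank-1 matrix [1, -2, -2] ⊗ [1, 3, -1]. So T has rank 1 (it is nonzero).

Yes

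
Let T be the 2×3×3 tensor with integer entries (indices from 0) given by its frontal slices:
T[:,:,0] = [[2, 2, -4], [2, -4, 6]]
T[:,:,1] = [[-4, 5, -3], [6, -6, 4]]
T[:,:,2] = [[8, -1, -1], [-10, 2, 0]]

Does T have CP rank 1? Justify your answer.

The mode-2 unfolding of T (rows indexed by j, columns by (i,k) = (0,0), (0,1), (0,2), (1,0), (1,1), (1,2)) is [[2, -4, 8, 2, 6, -10], [2, 5, -1, -4, -6, 2], [-4, -3, -1, 6, 4, 0]].
There the 3×3 minor on rows j ∈ {0, 1, 2}, columns (i,k) ∈ {(0,0), (0,1), (0,2)} is det [[2, -4, 8], [2, 5, -1], [-4, -3, -1]] = 72 ≠ 0, so this unfolding has rank ≥ 3; CP rank is at least every unfolding rank, so rank(T) ≥ 3.
In particular rank(T) ≥ 3 > 1, so T is not rank-1.

No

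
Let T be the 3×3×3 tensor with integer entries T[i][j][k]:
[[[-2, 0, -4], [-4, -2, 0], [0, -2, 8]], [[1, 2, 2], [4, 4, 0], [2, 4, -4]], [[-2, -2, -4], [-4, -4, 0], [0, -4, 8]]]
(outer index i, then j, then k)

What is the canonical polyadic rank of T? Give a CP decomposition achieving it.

Lower bound: the mode-3 unfolding of T (rows indexed by k, columns by (i,j) = (0,0), (0,1), (0,2), (1,0), (1,1), (1,2), (2,0), (2,1), (2,2)) is [[-2, -4, 0, 1, 4, 2, -2, -4, 0], [0, -2, -2, 2, 4, 4, -2, -4, -4], [-4, 0, 8, 2, 0, -4, -4, 0, 8]].
There the 3×3 minor on rows k ∈ {0, 1, 2}, columns (i,j) ∈ {(0,0), (0,1), (1,0)} is det [[-2, -4, 1], [0, -2, 2], [-4, 0, 2]] = 32 ≠ 0, so this unfolding has rank ≥ 3; CP rank is at least every unfolding rank, so rank(T) ≥ 3. (This is only a lower bound: in general the CP rank may exceed every unfolding rank, so we still need to exhibit 3 rank-1 terms summing to T.)
Upper bound: T is a sum of 3 rank-1 terms, T = (0, 1, -1) ⊗ (1, 1, 1) ⊗ (0, 2, 0) + (1, -1, 1) ⊗ (0, 1, 1) ⊗ (-4, -2, 0) + (2, -1, 2) ⊗ (1, 0, -2) ⊗ (-1, 0, -2) (written with every a and b primitive with positive leading entry and the scale carried by c; CP decompositions are not unique, and this one is verified by expanding entrywise), so rank(T) ≤ 3.
These bounds meet, so rank(T) = 3.

rank(T) = 3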